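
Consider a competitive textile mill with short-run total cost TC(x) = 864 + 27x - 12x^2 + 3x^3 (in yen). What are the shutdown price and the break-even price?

Shutdown price = ¥15; break-even price = ¥207

AVC = 27 - 12x + 3x^2; minimized at x = 2, giving min AVC = ¥15. That is the shutdown price.
ATC = 864/x + 27 - 12x + 3x^2. Setting dATC/dx = −864/x^2 − 12 + 6x = 0 gives x = 6 (since 6·6^3 − 12·6^2 = 864).
min ATC = 864/6 + 27 − 12·6 + 3·6^2 = ¥207. That is the break-even price.
For ¥15 ≤ P < ¥207 the firm produces at a loss; below ¥15 it shuts down.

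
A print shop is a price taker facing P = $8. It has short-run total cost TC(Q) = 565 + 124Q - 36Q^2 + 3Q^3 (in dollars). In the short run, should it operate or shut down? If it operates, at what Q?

Shut down

From TC, MC = TC'(Q) = 124 - 72Q + 9Q^2 and AVC = VC/Q = 124 - 36Q + 3Q^2.
AVC hits its minimum where MC = AVC, at Q = 6, giving min AVC = 124 - 36·6 + 3·6^2 = $16.
Since P = $8 < min AVC = $16, price fails to cover variable cost at any output.
Shutting down limits the loss to fixed cost, $565.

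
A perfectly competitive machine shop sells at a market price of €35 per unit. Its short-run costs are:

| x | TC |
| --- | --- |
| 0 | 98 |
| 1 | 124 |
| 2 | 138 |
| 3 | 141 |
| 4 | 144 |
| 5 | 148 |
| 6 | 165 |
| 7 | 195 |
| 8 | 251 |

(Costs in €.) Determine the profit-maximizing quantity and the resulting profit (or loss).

Compute π = P·x − TC at each output: x=0: -98; x=1: -89; x=2: -68; x=3: -36; x=4: -4; x=5: 27; x=6: 45; x=7: 50; x=8: 29.
Profit is maximized at x = 7. AVC there is 97/7 = €13.86 ≤ P, so producing beats shutting down (which would give -€98).

x = 7; profit = €50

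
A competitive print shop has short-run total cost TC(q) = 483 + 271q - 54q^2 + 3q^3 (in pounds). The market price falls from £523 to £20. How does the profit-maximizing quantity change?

AVC = 271 - 54q + 3q^2, minimized at q = 9 where min AVC = £28. MC = 271 - 108q + 9q^2.
With P = £523 above the shutdown price, P = MC gives q = 14.
At P = £20 < min AVC = £28, price no longer covers variable cost at any output, so the firm shuts down: q = 0.

Output falls from 14 to 0 (the firm shuts down)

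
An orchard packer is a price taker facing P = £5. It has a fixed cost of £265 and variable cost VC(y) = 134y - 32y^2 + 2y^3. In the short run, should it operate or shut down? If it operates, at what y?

Variable cost is VC = 134y - 32y^2 + 2y^3, so AVC = VC/y = 134 - 32y + 2y^2 and MC = dTC/dy = 134 - 64y + 6y^2.
The AVC parabola has its vertex at y = 32/4 = 8, where AVC = 134 - 32·8 + 2·8^2 = £6.
P = £5 lies below min AVC = £6; no output level covers variable cost.
Shutting down limits the loss to fixed cost, £265.

Shut down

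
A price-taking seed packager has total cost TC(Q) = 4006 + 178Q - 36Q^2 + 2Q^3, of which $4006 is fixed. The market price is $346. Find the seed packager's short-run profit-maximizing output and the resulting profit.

Profit = -$86 at Q = 14

AVC = 178 - 36Q + 2Q^2; min AVC = $16 at Q = 9. Since P = $346 ≥ min AVC, the firm produces.
MC = 178 - 72Q + 6Q^2. Setting P = MC and taking the root on the rising branch gives Q* = 14.
TR = 346·14 = 4844. TC = 4006 + 924 = 4930. Profit = 4844 − 4930 = -$86.
By producing, the firm covers all variable cost plus $3920 of fixed cost; shutting down would lose the full $4006.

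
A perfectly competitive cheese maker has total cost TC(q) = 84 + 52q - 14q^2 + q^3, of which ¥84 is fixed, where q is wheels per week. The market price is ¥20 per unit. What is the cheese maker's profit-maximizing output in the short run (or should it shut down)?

Produce at q = 8

From TC, MC = TC'(q) = 52 - 28q + 3q^2 and AVC = VC/q = 52 - 14q + q^2.
The AVC parabola has its vertex at q = 14/2 = 7, where AVC = 52 - 14·7 + 7^2 = ¥3.
P = ¥20 exceeds min AVC = ¥3, so the firm stays open.
P = MC gives 32 - 28q + 3q^2 = 0, with roots 4/3 and 8. Take the larger (rising MC): q* = 8.
Check: AVC at q = 8 is ¥4 ≤ P, so revenue covers variable cost.
Profit = P·q − TC = 20·8 − 116 = ¥44.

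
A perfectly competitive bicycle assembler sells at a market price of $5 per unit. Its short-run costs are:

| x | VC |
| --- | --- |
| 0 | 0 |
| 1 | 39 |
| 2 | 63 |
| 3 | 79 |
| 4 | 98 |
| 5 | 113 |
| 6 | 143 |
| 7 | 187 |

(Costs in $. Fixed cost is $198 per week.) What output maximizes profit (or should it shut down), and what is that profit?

x = 0 (shut down); profit = -$198

Profit at each row (π = 5x − TC): x=0: -198; x=1: -232; x=2: -251; x=3: -262; x=4: -276; x=5: -286; x=6: -311; x=7: -350.
Profit is highest at x = 0. Equivalently, the lowest AVC in the table is 113/5 ≈ $22.60 at x = 5, and P = $5 falls below it — price never covers variable cost, so the firm shuts down and loses only its fixed cost.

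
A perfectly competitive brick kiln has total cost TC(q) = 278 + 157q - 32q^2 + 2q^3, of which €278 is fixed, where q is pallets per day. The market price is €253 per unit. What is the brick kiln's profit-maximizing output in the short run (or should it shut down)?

Produce at q = 12

From TC, MC = TC'(q) = 157 - 64q + 6q^2 and AVC = VC/q = 157 - 32q + 2q^2.
AVC hits its minimum where MC = AVC, at q = 8, giving min AVC = 157 - 32·8 + 2·8^2 = €29.
P = €253 exceeds min AVC = €29, so the firm stays open.
Set P = MC: 253 = 157 - 64q + 6q^2 → -96 - 64q + 6q^2 = 0. The roots are q = -4/3 and q = 12; the profit-maximizing output is on the rising part of MC, so q* = 12.
Check: AVC at q = 12 is €61 ≤ P, so revenue covers variable cost.
Profit = P·q − TC = 253·12 − 1010 = €2026.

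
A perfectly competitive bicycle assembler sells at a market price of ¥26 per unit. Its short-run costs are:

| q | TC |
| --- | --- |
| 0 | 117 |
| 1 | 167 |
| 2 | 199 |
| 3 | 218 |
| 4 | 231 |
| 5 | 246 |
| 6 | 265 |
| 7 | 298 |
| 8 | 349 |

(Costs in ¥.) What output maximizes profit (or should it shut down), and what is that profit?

q = 6; profit = -¥109

Tabulate TR − TC: q=0: -117; q=1: -141; q=2: -147; q=3: -140; q=4: -127; q=5: -116; q=6: -109; q=7: -116; q=8: -141.
Profit is maximized at q = 6. AVC there is 148/6 = ¥24.67 ≤ P, so producing beats shutting down (which would give -¥117).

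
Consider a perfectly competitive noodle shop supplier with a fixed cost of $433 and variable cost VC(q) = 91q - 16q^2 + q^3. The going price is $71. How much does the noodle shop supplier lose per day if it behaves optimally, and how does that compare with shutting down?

Profit = -$33 at q = 10

AVC = 91 - 16q + q^2 has its minimum $27 at q = 8; price $71 clears that bar, so the firm operates.
MC = 91 - 32q + 3q^2. Setting P = MC and taking the root on the rising branch gives q* = 10.
TR = 71·10 = 710. TC = 433 + 310 = 743. Profit = 710 − 743 = -$33.
That loss of $33 beats the $433 the firm would lose by shutting down; producing recovers $400 of fixed cost.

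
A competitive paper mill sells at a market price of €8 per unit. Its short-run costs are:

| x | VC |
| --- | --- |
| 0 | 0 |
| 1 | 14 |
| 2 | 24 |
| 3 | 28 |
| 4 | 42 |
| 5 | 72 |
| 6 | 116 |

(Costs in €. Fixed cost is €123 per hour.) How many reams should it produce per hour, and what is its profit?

x = 0 (shut down); profit = -€123

Tabulate TR − TC: x=0: -123; x=1: -129; x=2: -131; x=3: -127; x=4: -133; x=5: -155; x=6: -191.
Profit is highest at x = 0. Equivalently, the lowest AVC in the table is 28/3 ≈ €9.33 at x = 3, and P = €8 falls below it — price never covers variable cost, so the firm shuts down and loses only its fixed cost.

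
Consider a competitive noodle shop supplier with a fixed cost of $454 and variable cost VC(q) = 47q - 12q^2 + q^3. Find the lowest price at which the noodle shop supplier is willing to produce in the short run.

Short-run supply begins at min AVC. From VC = 47q - 12q^2 + q^3, AVC = 47 - 12q + q^2.
At the minimum of AVC, MC = AVC. MC = 47 - 24q + 3q^2; setting MC = AVC gives 2q^2 - 12q = 0, so q = 6. min AVC = 11.
The firm shuts down for any P below $11.

$11 per unit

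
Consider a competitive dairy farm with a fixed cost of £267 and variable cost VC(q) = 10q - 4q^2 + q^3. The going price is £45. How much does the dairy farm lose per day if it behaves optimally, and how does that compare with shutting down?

Profit = -£117 at q = 5

AVC = 10 - 4q + q^2 has its minimum £6 at q = 2; price £45 clears that bar, so the firm operates.
With MC = 10 - 8q + 3q^2, P = MC on the upward-sloping part at q* = 5.
TR = 45·5 = 225. TC = 267 + 75 = 342. Profit = 225 − 342 = -£117.
That loss of £117 beats the £267 the firm would lose by shutting down; producing recovers £150 of fixed cost.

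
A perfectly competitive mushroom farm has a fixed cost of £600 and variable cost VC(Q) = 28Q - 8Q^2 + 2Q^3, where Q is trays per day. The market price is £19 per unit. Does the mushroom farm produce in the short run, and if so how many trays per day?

Shut down

From TC, MC = TC'(Q) = 28 - 16Q + 6Q^2 and AVC = VC/Q = 28 - 8Q + 2Q^2.
AVC is minimized where dAVC/dQ = -8 + 4Q = 0, at Q = 2; min AVC = 28 - 8·2 + 2·2^2 = £20.
Since P = £19 < min AVC = £20, price fails to cover variable cost at any output.
Best response: produce nothing and absorb the £600 fixed cost.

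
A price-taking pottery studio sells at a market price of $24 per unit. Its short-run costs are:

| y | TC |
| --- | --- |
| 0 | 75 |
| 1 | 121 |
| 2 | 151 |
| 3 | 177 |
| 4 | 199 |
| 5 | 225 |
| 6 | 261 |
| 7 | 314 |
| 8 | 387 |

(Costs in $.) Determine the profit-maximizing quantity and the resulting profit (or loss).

Tabulate TR − TC: y=0: -75; y=1: -97; y=2: -103; y=3: -105; y=4: -103; y=5: -105; y=6: -117; y=7: -146; y=8: -195.
Profit is highest at y = 0. Equivalently, the lowest AVC in the table is 150/5 ≈ $30 at y = 5, and P = $24 falls below it — price never covers variable cost, so the firm shuts down and loses only its fixed cost.

y = 0 (shut down); profit = -$75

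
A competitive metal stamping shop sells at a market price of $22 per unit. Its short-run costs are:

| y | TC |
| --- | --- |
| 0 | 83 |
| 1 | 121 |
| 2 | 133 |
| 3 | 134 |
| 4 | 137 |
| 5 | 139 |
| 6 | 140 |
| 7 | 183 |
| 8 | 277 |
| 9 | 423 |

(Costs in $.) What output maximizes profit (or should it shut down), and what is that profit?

Compute π = P·y − TC at each output: y=0: -83; y=1: -99; y=2: -89; y=3: -68; y=4: -49; y=5: -29; y=6: -8; y=7: -29; y=8: -101; y=9: -225.
Profit is maximized at y = 6. AVC there is 57/6 = $9.50 ≤ P, so producing beats shutting down (which would give -$83).

y = 6; profit = -$8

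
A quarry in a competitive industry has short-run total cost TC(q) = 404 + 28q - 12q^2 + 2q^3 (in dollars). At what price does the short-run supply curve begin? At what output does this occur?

$10 per unit, at q = 3

Short-run supply begins at min AVC. From VC = 28q - 12q^2 + 2q^3, AVC = 28 - 12q + 2q^2.
At the minimum of AVC, MC = AVC. MC = 28 - 24q + 6q^2; setting MC = AVC gives 4q^2 - 12q = 0, so q = 3. min AVC = 10.
The firm shuts down for any P below $10.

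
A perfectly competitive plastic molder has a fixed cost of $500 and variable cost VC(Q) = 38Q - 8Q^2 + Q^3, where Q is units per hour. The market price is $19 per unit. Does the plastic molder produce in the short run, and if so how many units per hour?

From TC, MC = TC'(Q) = 38 - 16Q + 3Q^2 and AVC = VC/Q = 38 - 8Q + Q^2.
AVC is minimized where dAVC/dQ = -8 + 2Q = 0, at Q = 4; min AVC = 38 - 8·4 + 4^2 = $22.
With P < min AVC ($19 < $22), every unit sold adds to the loss.
Shutting down limits the loss to fixed cost, $500.

Shut down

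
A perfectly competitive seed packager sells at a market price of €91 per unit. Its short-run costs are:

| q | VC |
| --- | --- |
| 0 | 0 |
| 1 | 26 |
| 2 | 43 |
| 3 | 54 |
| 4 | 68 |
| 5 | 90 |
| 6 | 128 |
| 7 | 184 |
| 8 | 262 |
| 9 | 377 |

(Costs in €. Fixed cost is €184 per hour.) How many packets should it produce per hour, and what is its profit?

Compute π = P·q − TC at each output: q=0: -184; q=1: -119; q=2: -45; q=3: 35; q=4: 112; q=5: 181; q=6: 234; q=7: 269; q=8: 282; q=9: 258.
Profit is maximized at q = 8. AVC there is 262/8 = €32.75 ≤ P, so producing beats shutting down (which would give -€184).

q = 8; profit = €282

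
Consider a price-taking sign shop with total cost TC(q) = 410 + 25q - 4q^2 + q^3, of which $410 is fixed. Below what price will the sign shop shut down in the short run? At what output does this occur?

The shutdown price is the minimum of AVC. VC = 25q - 4q^2 + q^3, so AVC = 25 - 4q + q^2.
dAVC/dq = -4 + 2q = 0 gives q = 2. min AVC = 25 - 4·2 + 2^2 = 21.
So the shutdown price is $21.

$21 per unit, at q = 2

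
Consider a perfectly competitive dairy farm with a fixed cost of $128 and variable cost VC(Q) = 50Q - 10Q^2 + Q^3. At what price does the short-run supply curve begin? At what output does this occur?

The shutdown price is the minimum of AVC. VC = 50Q - 10Q^2 + Q^3, so AVC = 50 - 10Q + Q^2.
dAVC/dQ = -10 + 2Q = 0 gives Q = 5. min AVC = 50 - 10·5 + 5^2 = 25.
The firm shuts down for any P below $25.

$25 per unit, at Q = 5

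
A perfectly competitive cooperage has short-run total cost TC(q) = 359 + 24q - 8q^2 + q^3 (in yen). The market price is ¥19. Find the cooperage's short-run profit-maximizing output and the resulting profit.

AVC = 24 - 8q + q^2 has its minimum ¥8 at q = 4; price ¥19 clears that bar, so the firm operates.
With MC = 24 - 16q + 3q^2, P = MC on the upward-sloping part at q* = 5.
TR = 19·5 = 95. TC = 359 + 45 = 404. Profit = 95 − 404 = -¥309.
That loss of ¥309 beats the ¥359 the firm would lose by shutting down; producing recovers ¥50 of fixed cost.

Profit = -¥309 at q = 5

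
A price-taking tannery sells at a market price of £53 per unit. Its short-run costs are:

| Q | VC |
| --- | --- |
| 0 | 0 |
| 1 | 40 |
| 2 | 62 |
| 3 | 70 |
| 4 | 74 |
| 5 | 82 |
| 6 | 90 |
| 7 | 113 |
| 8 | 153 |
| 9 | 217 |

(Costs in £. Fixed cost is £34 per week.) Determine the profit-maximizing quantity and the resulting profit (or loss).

Q = 8; profit = £237

Profit at each row (π = 53Q − TC): Q=0: -34; Q=1: -21; Q=2: 10; Q=3: 55; Q=4: 104; Q=5: 149; Q=6: 194; Q=7: 224; Q=8: 237; Q=9: 226.
Profit is maximized at Q = 8. AVC there is 153/8 = £19.12 ≤ P, so producing beats shutting down (which would give -£34).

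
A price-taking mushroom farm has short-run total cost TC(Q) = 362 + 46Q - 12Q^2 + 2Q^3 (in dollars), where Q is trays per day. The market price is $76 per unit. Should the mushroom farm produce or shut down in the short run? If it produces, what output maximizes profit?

Produce at Q = 5

From TC, MC = TC'(Q) = 46 - 24Q + 6Q^2 and AVC = VC/Q = 46 - 12Q + 2Q^2.
The AVC parabola has its vertex at Q = 12/4 = 3, where AVC = 46 - 12·3 + 2·3^2 = $28.
Since P = $76 ≥ min AVC = $28, price covers variable cost and the firm should produce.
P = MC gives -30 - 24Q + 6Q^2 = 0, with roots -1 and 5. Take the larger (rising MC): Q* = 5.
Check: AVC at Q = 5 is $36 ≤ P, so revenue covers variable cost.
Profit = P·Q − TC = 76·5 − 542 = -$162, a loss, but smaller than the $362 fixed cost the firm would lose by shutting down.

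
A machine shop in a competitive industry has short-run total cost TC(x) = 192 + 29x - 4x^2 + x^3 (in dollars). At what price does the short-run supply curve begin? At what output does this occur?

$25 per unit, at x = 2

The firm shuts down when price falls below the minimum of average variable cost. AVC = VC/x = 29 - 4x + x^2.
dAVC/dx = -4 + 2x = 0 gives x = 2. min AVC = 29 - 4·2 + 2^2 = 25.
So the shutdown price is $25.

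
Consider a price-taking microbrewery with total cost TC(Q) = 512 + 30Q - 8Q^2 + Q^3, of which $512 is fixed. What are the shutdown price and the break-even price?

Shutdown price = $14; break-even price = $94

Shutdown price = min AVC. AVC = 30 - 8Q + Q^2, with vertex at Q = 4 and minimum $14.
ATC = 512/Q + 30 - 8Q + Q^2. Setting dATC/dQ = −512/Q^2 − 8 + 2Q = 0 gives Q = 8 (since 2·8^3 − 8·8^2 = 512).
min ATC = 512/8 + 30 − 8·8 + 8^2 = $94. That is the break-even price.
Between these two prices the firm operates at a loss; above $94 it earns a profit.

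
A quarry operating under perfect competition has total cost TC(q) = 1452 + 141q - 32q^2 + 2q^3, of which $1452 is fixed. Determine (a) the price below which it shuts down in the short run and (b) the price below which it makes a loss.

AVC = 141 - 32q + 2q^2; minimized at q = 8, giving min AVC = $13. That is the shutdown price.
ATC = 1452/q + 141 - 32q + 2q^2. Setting dATC/dq = −1452/q^2 − 32 + 4q = 0 gives q = 11 (since 4·11^3 − 32·11^2 = 1452).
min ATC = 1452/11 + 141 − 32·11 + 2·11^2 = $163. That is the break-even price.
Between these two prices the firm operates at a loss; above $163 it earns a profit.

Shutdown price = $13; break-even price = $163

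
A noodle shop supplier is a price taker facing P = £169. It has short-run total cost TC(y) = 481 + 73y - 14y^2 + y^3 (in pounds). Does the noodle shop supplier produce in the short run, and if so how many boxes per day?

Variable cost is VC = 73y - 14y^2 + y^3, so AVC = VC/y = 73 - 14y + y^2 and MC = dTC/dy = 73 - 28y + 3y^2.
AVC is minimized where dAVC/dy = -14 + 2y = 0, at y = 7; min AVC = 73 - 14·7 + 7^2 = £24.
Because £169 ≥ £24, revenue can cover variable cost; the firm operates.
Set P = MC: 169 = 73 - 28y + 3y^2 → -96 - 28y + 3y^2 = 0. The roots are y = -8/3 and y = 12; the profit-maximizing output is on the rising part of MC, so y* = 12.
Check: AVC at y = 12 is £49 ≤ P, so revenue covers variable cost.
Profit = P·y − TC = 169·12 − 1069 = £959.

Produce at y = 12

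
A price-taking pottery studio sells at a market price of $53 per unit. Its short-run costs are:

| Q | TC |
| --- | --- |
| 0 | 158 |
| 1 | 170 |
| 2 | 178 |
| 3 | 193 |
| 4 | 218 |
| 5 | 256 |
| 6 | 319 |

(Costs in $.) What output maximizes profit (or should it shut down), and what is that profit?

Q = 5; profit = $9

Compute π = P·Q − TC at each output: Q=0: -158; Q=1: -117; Q=2: -72; Q=3: -34; Q=4: -6; Q=5: 9; Q=6: -1.
Profit is maximized at Q = 5. AVC there is 98/5 = $19.60 ≤ P, so producing beats shutting down (which would give -$158).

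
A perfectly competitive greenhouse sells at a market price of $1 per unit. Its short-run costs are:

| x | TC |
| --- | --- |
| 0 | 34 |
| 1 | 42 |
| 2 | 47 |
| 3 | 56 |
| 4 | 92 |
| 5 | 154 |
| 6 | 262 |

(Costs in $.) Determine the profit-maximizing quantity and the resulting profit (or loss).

Compute π = P·x − TC at each output: x=0: -34; x=1: -41; x=2: -45; x=3: -53; x=4: -88; x=5: -149; x=6: -256.
Profit is highest at x = 0. Equivalently, the lowest AVC in the table is 13/2 ≈ $6.50 at x = 2, and P = $1 falls below it — price never covers variable cost, so the firm shuts down and loses only its fixed cost.

x = 0 (shut down); profit = -$34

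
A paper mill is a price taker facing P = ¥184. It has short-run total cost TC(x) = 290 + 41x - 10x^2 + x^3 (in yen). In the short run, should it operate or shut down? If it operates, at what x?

Variable cost is VC = 41x - 10x^2 + x^3, so AVC = VC/x = 41 - 10x + x^2 and MC = dTC/dx = 41 - 20x + 3x^2.
AVC hits its minimum where MC = AVC, at x = 5, giving min AVC = 41 - 10·5 + 5^2 = ¥16.
Because ¥184 ≥ ¥16, revenue can cover variable cost; the firm operates.
Set P = MC: 184 = 41 - 20x + 3x^2 → -143 - 20x + 3x^2 = 0. The roots are x = -13/3 and x = 11; the profit-maximizing output is on the rising part of MC, so x* = 11.
Check: AVC at x = 11 is ¥52 ≤ P, so revenue covers variable cost.
Profit = P·x − TC = 184·11 − 862 = ¥1162.

Produce at x = 11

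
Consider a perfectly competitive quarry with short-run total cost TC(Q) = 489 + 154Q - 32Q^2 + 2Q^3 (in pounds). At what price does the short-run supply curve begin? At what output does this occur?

The firm shuts down when price falls below the minimum of average variable cost. AVC = VC/Q = 154 - 32Q + 2Q^2.
At the minimum of AVC, MC = AVC. MC = 154 - 64Q + 6Q^2; setting MC = AVC gives 4Q^2 - 32Q = 0, so Q = 8. min AVC = 26.
The firm shuts down for any P below £26.

£26 per unit, at Q = 8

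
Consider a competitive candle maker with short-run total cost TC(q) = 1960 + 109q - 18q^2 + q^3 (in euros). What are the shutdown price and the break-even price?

AVC = 109 - 18q + q^2; minimized at q = 9, giving min AVC = €28. That is the shutdown price.
ATC = 1960/q + 109 - 18q + q^2. Setting dATC/dq = −1960/q^2 − 18 + 2q = 0 gives q = 14 (since 2·14^3 − 18·14^2 = 1960).
min ATC = 1960/14 + 109 − 18·14 + 14^2 = €193. That is the break-even price.
Between these two prices the firm operates at a loss; above €193 it earns a profit.

Shutdown price = €28; break-even price = €193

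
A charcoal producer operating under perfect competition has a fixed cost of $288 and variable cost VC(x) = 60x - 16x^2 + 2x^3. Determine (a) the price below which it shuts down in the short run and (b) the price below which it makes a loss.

Shutdown price = $28; break-even price = $84

AVC = 60 - 16x + 2x^2; minimized at x = 4, giving min AVC = $28. That is the shutdown price.
ATC = 288/x + 60 - 16x + 2x^2. Setting dATC/dx = −288/x^2 − 16 + 4x = 0 gives x = 6 (since 4·6^3 − 16·6^2 = 288).
min ATC = 288/6 + 60 − 16·6 + 2·6^2 = $84. That is the break-even price.
For $28 ≤ P < $84 the firm produces at a loss; below $28 it shuts down.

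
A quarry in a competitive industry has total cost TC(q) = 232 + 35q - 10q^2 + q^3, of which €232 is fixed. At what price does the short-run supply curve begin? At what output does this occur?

Short-run supply begins at min AVC. From VC = 35q - 10q^2 + q^3, AVC = 35 - 10q + q^2.
At the minimum of AVC, MC = AVC. MC = 35 - 20q + 3q^2; setting MC = AVC gives 2q^2 - 10q = 0, so q = 5. min AVC = 10.
So the shutdown price is €10.

€10 per unit, at q = 5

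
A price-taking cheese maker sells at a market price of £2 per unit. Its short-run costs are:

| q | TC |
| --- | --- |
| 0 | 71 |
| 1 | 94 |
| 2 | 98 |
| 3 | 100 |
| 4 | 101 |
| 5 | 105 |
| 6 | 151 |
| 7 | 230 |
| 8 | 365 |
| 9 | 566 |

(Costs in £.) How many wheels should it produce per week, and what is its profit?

Compute π = P·q − TC at each output: q=0: -71; q=1: -92; q=2: -94; q=3: -94; q=4: -93; q=5: -95; q=6: -139; q=7: -216; q=8: -349; q=9: -548.
Profit is highest at q = 0. Equivalently, the lowest AVC in the table is 34/5 ≈ £6.80 at q = 5, and P = £2 falls below it — price never covers variable cost, so the firm shuts down and loses only its fixed cost.

q = 0 (shut down); profit = -£71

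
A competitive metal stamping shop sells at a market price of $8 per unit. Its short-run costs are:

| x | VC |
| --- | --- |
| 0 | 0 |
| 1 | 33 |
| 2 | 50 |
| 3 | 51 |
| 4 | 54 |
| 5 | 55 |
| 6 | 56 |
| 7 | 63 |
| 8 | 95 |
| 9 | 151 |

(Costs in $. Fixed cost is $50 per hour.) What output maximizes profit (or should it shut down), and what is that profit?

x = 0 (shut down); profit = -$50

Compute π = P·x − TC at each output: x=0: -50; x=1: -75; x=2: -84; x=3: -77; x=4: -72; x=5: -65; x=6: -58; x=7: -57; x=8: -81; x=9: -129.
Profit is highest at x = 0. Equivalently, the lowest AVC in the table is 63/7 ≈ $9 at x = 7, and P = $8 falls below it — price never covers variable cost, so the firm shuts down and loses only its fixed cost.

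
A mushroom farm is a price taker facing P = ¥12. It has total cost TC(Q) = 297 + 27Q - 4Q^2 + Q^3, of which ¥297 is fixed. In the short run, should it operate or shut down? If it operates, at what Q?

Shut down

From TC, MC = TC'(Q) = 27 - 8Q + 3Q^2 and AVC = VC/Q = 27 - 4Q + Q^2.
AVC hits its minimum where MC = AVC, at Q = 2, giving min AVC = 27 - 4·2 + 2^2 = ¥23.
P = ¥12 lies below min AVC = ¥23; no output level covers variable cost.
Best response: produce nothing and absorb the ¥297 fixed cost.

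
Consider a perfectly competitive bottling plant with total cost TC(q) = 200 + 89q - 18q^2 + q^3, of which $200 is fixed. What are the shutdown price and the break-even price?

Shutdown price = $8; break-even price = $29

Shutdown price = min AVC. AVC = 89 - 18q + q^2, with vertex at q = 9 and minimum $8.
ATC = 200/q + 89 - 18q + q^2. Setting dATC/dq = −200/q^2 − 18 + 2q = 0 gives q = 10 (since 2·10^3 − 18·10^2 = 200).
min ATC = 200/10 + 89 − 18·10 + 10^2 = $29. That is the break-even price.
For $8 ≤ P < $29 the firm produces at a loss; below $8 it shuts down.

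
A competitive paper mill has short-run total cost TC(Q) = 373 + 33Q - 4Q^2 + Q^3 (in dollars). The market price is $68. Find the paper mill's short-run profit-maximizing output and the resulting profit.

AVC = 33 - 4Q + Q^2; min AVC = $29 at Q = 2. Since P = $68 ≥ min AVC, the firm produces.
With MC = 33 - 8Q + 3Q^2, P = MC on the upward-sloping part at Q* = 5.
TR = 68·5 = 340. TC = 373 + 190 = 563. Profit = 340 − 563 = -$223.
Shutting down would mean losing the fixed cost of $373, so operating at a loss of $223 is better by $150.

Profit = -$223 at Q = 5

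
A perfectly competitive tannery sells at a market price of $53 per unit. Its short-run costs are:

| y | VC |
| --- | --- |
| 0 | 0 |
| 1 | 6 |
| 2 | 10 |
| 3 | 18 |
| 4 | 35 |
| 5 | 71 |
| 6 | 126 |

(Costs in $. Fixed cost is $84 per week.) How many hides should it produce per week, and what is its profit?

y = 5; profit = $110

Profit at each row (π = 53y − TC): y=0: -84; y=1: -37; y=2: 12; y=3: 57; y=4: 93; y=5: 110; y=6: 108.
Profit is maximized at y = 5. AVC there is 71/5 = $14.20 ≤ P, so producing beats shutting down (which would give -$84).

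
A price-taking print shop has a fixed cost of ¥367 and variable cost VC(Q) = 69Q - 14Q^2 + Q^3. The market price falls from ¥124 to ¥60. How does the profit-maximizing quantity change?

AVC = 69 - 14Q + Q^2, minimized at Q = 7 where min AVC = ¥20. MC = 69 - 28Q + 3Q^2.
At P = ¥124 ≥ min AVC, set P = MC on the rising branch: Q = 11.
At P = ¥60 ≥ min AVC, set P = MC: Q = 9. The firm stays open but cuts output.

Output falls from 11 to 9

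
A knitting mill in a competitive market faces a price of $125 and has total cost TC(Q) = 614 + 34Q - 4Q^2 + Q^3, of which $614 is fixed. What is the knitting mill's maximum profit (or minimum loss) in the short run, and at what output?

Profit = -$124 at Q = 7

AVC = 34 - 4Q + Q^2; min AVC = $30 at Q = 2. Since P = $125 ≥ min AVC, the firm produces.
MC = 34 - 8Q + 3Q^2. Setting P = MC and taking the root on the rising branch gives Q* = 7.
TR = 125·7 = 875. TC = 614 + 385 = 999. Profit = 875 − 999 = -$124.
Shutting down would mean losing the fixed cost of $614, so operating at a loss of $124 is better by $490.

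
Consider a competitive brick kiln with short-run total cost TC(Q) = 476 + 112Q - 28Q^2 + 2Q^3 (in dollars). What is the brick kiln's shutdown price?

The firm shuts down when price falls below the minimum of average variable cost. AVC = VC/Q = 112 - 28Q + 2Q^2.
At the minimum of AVC, MC = AVC. MC = 112 - 56Q + 6Q^2; setting MC = AVC gives 4Q^2 - 28Q = 0, so Q = 7. min AVC = 14.
So the shutdown price is $14.

$14 per unit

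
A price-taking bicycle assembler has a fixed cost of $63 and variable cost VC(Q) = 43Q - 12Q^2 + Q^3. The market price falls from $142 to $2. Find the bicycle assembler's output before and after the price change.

AVC = 43 - 12Q + Q^2, minimized at Q = 6 where min AVC = $7. MC = 43 - 24Q + 3Q^2.
At P = $142 ≥ min AVC, set P = MC on the rising branch: Q = 11.
At P = $2 < min AVC = $7, price no longer covers variable cost at any output, so the firm shuts down: Q = 0.

Output falls from 11 to 0 (the firm shuts down)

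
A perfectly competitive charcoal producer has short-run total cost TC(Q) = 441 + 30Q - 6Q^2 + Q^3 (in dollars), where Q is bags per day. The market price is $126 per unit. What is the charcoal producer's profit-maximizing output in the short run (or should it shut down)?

From TC, MC = TC'(Q) = 30 - 12Q + 3Q^2 and AVC = VC/Q = 30 - 6Q + Q^2.
AVC hits its minimum where MC = AVC, at Q = 3, giving min AVC = 30 - 6·3 + 3^2 = $21.
Because $126 ≥ $21, revenue can cover variable cost; the firm operates.
P = MC gives -96 - 12Q + 3Q^2 = 0, with roots -4 and 8. Take the larger (rising MC): Q* = 8.
Check: AVC at Q = 8 is $46 ≤ P, so revenue covers variable cost.
Profit = P·Q − TC = 126·8 − 809 = $199.

Produce at Q = 8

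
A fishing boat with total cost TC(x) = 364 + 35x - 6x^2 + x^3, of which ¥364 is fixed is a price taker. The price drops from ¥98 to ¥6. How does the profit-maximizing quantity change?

AVC = 35 - 6x + x^2, minimized at x = 3 where min AVC = ¥26. MC = 35 - 12x + 3x^2.
At P = ¥98 ≥ min AVC, set P = MC on the rising branch: x = 7.
At P = ¥6 < min AVC = ¥26, price no longer covers variable cost at any output, so the firm shuts down: x = 0.

Output falls from 7 to 0 (the firm shuts down)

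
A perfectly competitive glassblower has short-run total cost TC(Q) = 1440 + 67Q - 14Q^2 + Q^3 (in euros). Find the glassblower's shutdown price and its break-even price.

Shutdown price = €18; break-even price = €163

AVC = 67 - 14Q + Q^2; minimized at Q = 7, giving min AVC = €18. That is the shutdown price.
ATC = 1440/Q + 67 - 14Q + Q^2. Setting dATC/dQ = −1440/Q^2 − 14 + 2Q = 0 gives Q = 12 (since 2·12^3 − 14·12^2 = 1440).
min ATC = 1440/12 + 67 − 14·12 + 12^2 = €163. That is the break-even price.
Between these two prices the firm operates at a loss; above €163 it earns a profit.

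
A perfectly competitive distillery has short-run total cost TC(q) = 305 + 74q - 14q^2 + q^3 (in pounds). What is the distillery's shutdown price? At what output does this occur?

Short-run supply begins at min AVC. From VC = 74q - 14q^2 + q^3, AVC = 74 - 14q + q^2.
At the minimum of AVC, MC = AVC. MC = 74 - 28q + 3q^2; setting MC = AVC gives 2q^2 - 14q = 0, so q = 7. min AVC = 25.
For P < £25 the firm produces nothing.

£25 per unit, at q = 7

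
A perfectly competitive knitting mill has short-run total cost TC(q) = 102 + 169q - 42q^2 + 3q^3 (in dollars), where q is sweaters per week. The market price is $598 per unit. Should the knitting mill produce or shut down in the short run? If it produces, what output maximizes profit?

Produce at q = 13

Strip out fixed cost: VC = 169q - 42q^2 + 3q^3. Then AVC = 169 - 42q + 3q^2 and MC = 169 - 84q + 9q^2.
AVC is minimized where dAVC/dq = -42 + 6q = 0, at q = 7; min AVC = 169 - 42·7 + 3·7^2 = $22.
P = $598 exceeds min AVC = $22, so the firm stays open.
P = MC gives -429 - 84q + 9q^2 = 0, with roots -11/3 and 13. Take the larger (rising MC): q* = 13.
Check: AVC at q = 13 is $130 ≤ P, so revenue covers variable cost.
Profit = P·q − TC = 598·13 − 1792 = $5982.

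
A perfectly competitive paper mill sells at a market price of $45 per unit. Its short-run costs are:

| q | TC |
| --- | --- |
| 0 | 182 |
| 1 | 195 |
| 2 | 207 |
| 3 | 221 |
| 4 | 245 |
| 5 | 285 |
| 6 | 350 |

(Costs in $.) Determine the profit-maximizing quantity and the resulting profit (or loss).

Profit at each row (π = 45q − TC): q=0: -182; q=1: -150; q=2: -117; q=3: -86; q=4: -65; q=5: -60; q=6: -80.
Profit is maximized at q = 5. AVC there is 103/5 = $20.60 ≤ P, so producing beats shutting down (which would give -$182).

q = 5; profit = -$60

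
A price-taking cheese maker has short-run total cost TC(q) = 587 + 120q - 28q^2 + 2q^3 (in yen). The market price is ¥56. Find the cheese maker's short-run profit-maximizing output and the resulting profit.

AVC = 120 - 28q + 2q^2; min AVC = ¥22 at q = 7. Since P = ¥56 ≥ min AVC, the firm produces.
MC = 120 - 56q + 6q^2. Setting P = MC and taking the root on the rising branch gives q* = 8.
TR = 56·8 = 448. TC = 587 + 192 = 779. Profit = 448 − 779 = -¥331.
That loss of ¥331 beats the ¥587 the firm would lose by shutting down; producing recovers ¥256 of fixed cost.

Profit = -¥331 at q = 8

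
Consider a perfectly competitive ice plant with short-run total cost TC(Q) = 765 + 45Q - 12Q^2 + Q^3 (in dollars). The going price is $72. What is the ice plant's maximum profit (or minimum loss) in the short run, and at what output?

AVC = 45 - 12Q + Q^2; min AVC = $9 at Q = 6. Since P = $72 ≥ min AVC, the firm produces.
MC = 45 - 24Q + 3Q^2. Setting P = MC and taking the root on the rising branch gives Q* = 9.
TR = 72·9 = 648. TC = 765 + 162 = 927. Profit = 648 − 927 = -$279.
Shutting down would mean losing the fixed cost of $765, so operating at a loss of $279 is better by $486.

Profit = -$279 at Q = 9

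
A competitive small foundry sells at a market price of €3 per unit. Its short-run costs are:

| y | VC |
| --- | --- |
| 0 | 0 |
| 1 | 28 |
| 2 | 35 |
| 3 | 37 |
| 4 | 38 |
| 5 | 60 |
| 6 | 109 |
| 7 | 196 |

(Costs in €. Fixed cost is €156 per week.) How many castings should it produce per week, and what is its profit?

Tabulate TR − TC: y=0: -156; y=1: -181; y=2: -185; y=3: -184; y=4: -182; y=5: -201; y=6: -247; y=7: -331.
Profit is highest at y = 0. Equivalently, the lowest AVC in the table is 38/4 ≈ €9.50 at y = 4, and P = €3 falls below it — price never covers variable cost, so the firm shuts down and loses only its fixed cost.

y = 0 (shut down); profit = -€156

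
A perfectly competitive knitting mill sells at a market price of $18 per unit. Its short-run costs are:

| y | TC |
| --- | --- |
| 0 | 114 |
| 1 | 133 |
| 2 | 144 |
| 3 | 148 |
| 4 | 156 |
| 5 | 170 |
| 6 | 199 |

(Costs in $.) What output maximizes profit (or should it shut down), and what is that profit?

Tabulate TR − TC: y=0: -114; y=1: -115; y=2: -108; y=3: -94; y=4: -84; y=5: -80; y=6: -91.
Profit is maximized at y = 5. AVC there is 56/5 = $11.20 ≤ P, so producing beats shutting down (which would give -$114).

y = 5; profit = -$80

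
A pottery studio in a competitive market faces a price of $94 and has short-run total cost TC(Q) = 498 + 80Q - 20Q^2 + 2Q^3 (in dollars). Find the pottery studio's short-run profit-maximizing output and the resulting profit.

Profit = -$106 at Q = 7

AVC = 80 - 20Q + 2Q^2 has its minimum $30 at Q = 5; price $94 clears that bar, so the firm operates.
MC = 80 - 40Q + 6Q^2. Setting P = MC and taking the root on the rising branch gives Q* = 7.
TR = 94·7 = 658. TC = 498 + 266 = 764. Profit = 658 − 764 = -$106.
By producing, the firm covers all variable cost plus $392 of fixed cost; shutting down would lose the full $498.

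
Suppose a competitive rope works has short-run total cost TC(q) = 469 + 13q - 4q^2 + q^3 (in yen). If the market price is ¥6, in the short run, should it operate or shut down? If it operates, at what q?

Shut down

From TC, MC = TC'(q) = 13 - 8q + 3q^2 and AVC = VC/q = 13 - 4q + q^2.
AVC is minimized where dAVC/dq = -4 + 2q = 0, at q = 2; min AVC = 13 - 4·2 + 2^2 = ¥9.
With P < min AVC (¥6 < ¥9), every unit sold adds to the loss.
The firm minimizes its loss by shutting down and losing only its fixed cost of ¥469.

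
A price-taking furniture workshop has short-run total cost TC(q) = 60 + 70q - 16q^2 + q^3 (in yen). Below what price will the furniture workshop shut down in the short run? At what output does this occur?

¥6 per unit, at q = 8

The firm shuts down when price falls below the minimum of average variable cost. AVC = VC/q = 70 - 16q + q^2.
At the minimum of AVC, MC = AVC. MC = 70 - 32q + 3q^2; setting MC = AVC gives 2q^2 - 16q = 0, so q = 8. min AVC = 6.
For P < ¥6 the firm produces nothing.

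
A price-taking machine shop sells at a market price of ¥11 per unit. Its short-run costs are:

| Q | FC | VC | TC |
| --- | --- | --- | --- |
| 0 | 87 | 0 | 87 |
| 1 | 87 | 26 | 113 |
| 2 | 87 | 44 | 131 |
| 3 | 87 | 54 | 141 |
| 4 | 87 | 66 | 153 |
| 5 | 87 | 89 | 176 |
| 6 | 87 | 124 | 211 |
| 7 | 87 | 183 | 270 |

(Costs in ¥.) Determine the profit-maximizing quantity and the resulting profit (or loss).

Q = 0 (shut down); profit = -¥87

Compute π = P·Q − TC at each output: Q=0: -87; Q=1: -102; Q=2: -109; Q=3: -108; Q=4: -109; Q=5: -121; Q=6: -145; Q=7: -193.
Profit is highest at Q = 0. Equivalently, the lowest AVC in the table is 66/4 ≈ ¥16.50 at Q = 4, and P = ¥11 falls below it — price never covers variable cost, so the firm shuts down and loses only its fixed cost.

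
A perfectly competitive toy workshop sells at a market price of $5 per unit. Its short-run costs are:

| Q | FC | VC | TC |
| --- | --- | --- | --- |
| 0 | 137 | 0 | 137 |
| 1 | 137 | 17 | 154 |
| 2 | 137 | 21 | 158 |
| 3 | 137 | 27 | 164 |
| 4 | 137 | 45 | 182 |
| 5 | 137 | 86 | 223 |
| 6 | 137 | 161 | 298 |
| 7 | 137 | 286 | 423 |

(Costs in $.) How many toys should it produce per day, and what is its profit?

Q = 0 (shut down); profit = -$137

Profit at each row (π = 5Q − TC): Q=0: -137; Q=1: -149; Q=2: -148; Q=3: -149; Q=4: -162; Q=5: -198; Q=6: -268; Q=7: -388.
Profit is highest at Q = 0. Equivalently, the lowest AVC in the table is 27/3 ≈ $9 at Q = 3, and P = $5 falls below it — price never covers variable cost, so the firm shuts down and loses only its fixed cost.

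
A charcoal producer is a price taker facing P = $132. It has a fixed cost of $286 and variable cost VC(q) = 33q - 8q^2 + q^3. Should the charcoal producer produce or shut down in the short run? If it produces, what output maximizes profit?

Produce at q = 9

From TC, MC = TC'(q) = 33 - 16q + 3q^2 and AVC = VC/q = 33 - 8q + q^2.
AVC is minimized where dAVC/dq = -8 + 2q = 0, at q = 4; min AVC = 33 - 8·4 + 4^2 = $17.
P = $132 exceeds min AVC = $17, so the firm stays open.
Solving P = MC: -99 - 16q + 3q^2 = 0 ⇒ q = -11/3 or 9. On the upward-sloping branch, q* = 9.
Check: AVC at q = 9 is $42 ≤ P, so revenue covers variable cost.
Profit = P·q − TC = 132·9 − 664 = $524.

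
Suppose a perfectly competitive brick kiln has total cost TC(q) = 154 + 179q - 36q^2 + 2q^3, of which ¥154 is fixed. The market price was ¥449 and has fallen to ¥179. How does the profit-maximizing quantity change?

AVC = 179 - 36q + 2q^2, minimized at q = 9 where min AVC = ¥17. MC = 179 - 72q + 6q^2.
At P = ¥449 ≥ min AVC, set P = MC on the rising branch: q = 15.
At P = ¥179 ≥ min AVC, set P = MC: q = 12. The firm stays open but cuts output.

Output falls from 15 to 12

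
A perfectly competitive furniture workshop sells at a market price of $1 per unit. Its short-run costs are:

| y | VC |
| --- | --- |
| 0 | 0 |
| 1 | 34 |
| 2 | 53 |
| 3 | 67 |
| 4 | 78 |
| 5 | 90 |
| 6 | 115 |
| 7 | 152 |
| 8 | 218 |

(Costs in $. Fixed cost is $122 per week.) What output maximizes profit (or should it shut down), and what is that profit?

y = 0 (shut down); profit = -$122

Compute π = P·y − TC at each output: y=0: -122; y=1: -155; y=2: -173; y=3: -186; y=4: -196; y=5: -207; y=6: -231; y=7: -267; y=8: -332.
Profit is highest at y = 0. Equivalently, the lowest AVC in the table is 90/5 ≈ $18 at y = 5, and P = $1 falls below it — price never covers variable cost, so the firm shuts down and loses only its fixed cost.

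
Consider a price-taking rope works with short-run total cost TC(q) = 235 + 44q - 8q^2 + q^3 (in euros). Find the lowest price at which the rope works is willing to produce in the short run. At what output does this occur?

€28 per unit, at q = 4

Short-run supply begins at min AVC. From VC = 44q - 8q^2 + q^3, AVC = 44 - 8q + q^2.
dAVC/dq = -8 + 2q = 0 gives q = 4. min AVC = 44 - 8·4 + 4^2 = 28.
The firm shuts down for any P below €28.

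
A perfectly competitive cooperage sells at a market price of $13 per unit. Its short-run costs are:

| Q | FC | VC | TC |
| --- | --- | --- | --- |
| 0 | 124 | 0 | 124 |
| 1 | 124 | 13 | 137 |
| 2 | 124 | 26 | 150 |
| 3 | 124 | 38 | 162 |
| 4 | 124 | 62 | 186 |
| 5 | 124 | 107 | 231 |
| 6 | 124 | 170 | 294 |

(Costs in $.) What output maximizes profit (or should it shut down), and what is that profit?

Q = 3; profit = -$123

Compute π = P·Q − TC at each output: Q=0: -124; Q=1: -124; Q=2: -124; Q=3: -123; Q=4: -134; Q=5: -166; Q=6: -216.
Profit is maximized at Q = 3. AVC there is 38/3 = $12.67 ≤ P, so producing beats shutting down (which would give -$124).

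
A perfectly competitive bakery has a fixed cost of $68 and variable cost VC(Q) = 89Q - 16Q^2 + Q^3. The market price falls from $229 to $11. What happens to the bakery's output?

AVC = 89 - 16Q + Q^2, minimized at Q = 8 where min AVC = $25. MC = 89 - 32Q + 3Q^2.
With P = $229 above the shutdown price, P = MC gives Q = 14.
At P = $11 < min AVC = $25, price no longer covers variable cost at any output, so the firm shuts down: Q = 0.

Output falls from 14 to 0 (the firm shuts down)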